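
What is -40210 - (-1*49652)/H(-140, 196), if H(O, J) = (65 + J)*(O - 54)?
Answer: -1018021396/25317 ≈ -40211.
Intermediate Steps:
H(O, J) = (-54 + O)*(65 + J) (H(O, J) = (65 + J)*(-54 + O) = (-54 + O)*(65 + J))
-40210 - (-1*49652)/H(-140, 196) = -40210 - (-1*49652)/(-3510 - 54*196 + 65*(-140) + 196*(-140)) = -40210 - (-49652)/(-3510 - 10584 - 9100 - 27440) = -40210 - (-49652)/(-50634) = -40210 - (-49652)*(-1)/50634 = -40210 - 1*24826/25317 = -40210 - 24826/25317 = -1018021396/25317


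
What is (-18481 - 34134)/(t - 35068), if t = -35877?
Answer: 10523/14189 ≈ 0.74163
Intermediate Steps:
(-18481 - 34134)/(t - 35068) = (-18481 - 34134)/(-35877 - 35068) = -52615/(-70945) = -52615*(-1/70945) = 10523/14189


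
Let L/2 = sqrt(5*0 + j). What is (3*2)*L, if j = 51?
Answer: 12*sqrt(51) ≈ 85.697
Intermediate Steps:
L = 2*sqrt(51) (L = 2*sqrt(5*0 + 51) = 2*sqrt(0 + 51) = 2*sqrt(51) ≈ 14.283)
(3*2)*L = (3*2)*(2*sqrt(51)) = 6*(2*sqrt(51)) = 12*sqrt(51)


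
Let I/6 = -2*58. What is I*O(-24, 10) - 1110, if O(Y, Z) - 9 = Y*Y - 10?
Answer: -401310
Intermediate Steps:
I = -696 (I = 6*(-2*58) = 6*(-116) = -696)
O(Y, Z) = -1 + Y**2 (O(Y, Z) = 9 + (Y*Y - 10) = 9 + (Y**2 - 10) = 9 + (-10 + Y**2) = -1 + Y**2)
I*O(-24, 10) - 1110 = -696*(-1 + (-24)**2) - 1110 = -696*(-1 + 576) - 1110 = -696*575 - 1110 = -400200 - 1110 = -401310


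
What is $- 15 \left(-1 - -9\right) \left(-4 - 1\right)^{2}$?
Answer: $-3000$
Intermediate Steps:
$- 15 \left(-1 - -9\right) \left(-4 - 1\right)^{2} = - 15 \left(-1 + 9\right) \left(-5\right)^{2} = \left(-15\right) 8 \cdot 25 = \left(-120\right) 25 = -3000$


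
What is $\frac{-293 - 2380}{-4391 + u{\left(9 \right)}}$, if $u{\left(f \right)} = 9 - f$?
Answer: $\frac{2673}{4391} \approx 0.60875$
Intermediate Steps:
$\frac{-293 - 2380}{-4391 + u{\left(9 \right)}} = \frac{-293 - 2380}{-4391 + \left(9 - 9\right)} = - \frac{2673}{-4391 + \left(9 - 9\right)} = - \frac{2673}{-4391 + 0} = - \frac{2673}{-4391} = \left(-2673\right) \left(- \frac{1}{4391}\right) = \frac{2673}{4391}$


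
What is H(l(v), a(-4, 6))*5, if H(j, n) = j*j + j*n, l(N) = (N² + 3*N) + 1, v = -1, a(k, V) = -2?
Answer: 15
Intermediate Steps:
l(N) = 1 + N² + 3*N
H(j, n) = j² + j*n
H(l(v), a(-4, 6))*5 = ((1 + (-1)² + 3*(-1))*((1 + (-1)² + 3*(-1)) - 2))*5 = ((1 + 1 - 3)*((1 + 1 - 3) - 2))*5 = -(-1 - 2)*5 = -1*(-3)*5 = 3*5 = 15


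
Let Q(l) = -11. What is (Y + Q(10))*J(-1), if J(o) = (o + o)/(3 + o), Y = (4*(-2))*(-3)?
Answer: -13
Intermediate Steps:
Y = 24 (Y = -8*(-3) = 24)
J(o) = 2*o/(3 + o) (J(o) = (2*o)/(3 + o) = 2*o/(3 + o))
(Y + Q(10))*J(-1) = (24 - 11)*(2*(-1)/(3 - 1)) = 13*(2*(-1)/2) = 13*(2*(-1)*(½)) = 13*(-1) = -13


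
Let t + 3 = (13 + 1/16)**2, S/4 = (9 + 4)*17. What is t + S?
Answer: 269217/256 ≈ 1051.6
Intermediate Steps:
S = 884 (S = 4*((9 + 4)*17) = 4*(13*17) = 4*221 = 884)
t = 42913/256 (t = -3 + (13 + 1/16)**2 = -3 + (209/16)**2 = -3 + 43681/256 = 42913/256 ≈ 167.63)
t + S = 42913/256 + 884 = 269217/256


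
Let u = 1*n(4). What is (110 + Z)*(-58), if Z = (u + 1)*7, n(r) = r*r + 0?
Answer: -13282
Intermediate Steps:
n(r) = r**2 (n(r) = r**2 + 0 = r**2)
u = 16 (u = 1*4**2 = 1*16 = 16)
Z = 119 (Z = (16 + 1)*7 = 17*7 = 119)
(110 + Z)*(-58) = (110 + 119)*(-58) = 229*(-58) = -13282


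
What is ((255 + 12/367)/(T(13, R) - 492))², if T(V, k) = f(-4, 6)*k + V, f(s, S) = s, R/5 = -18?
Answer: 178783641/38925121 ≈ 4.5930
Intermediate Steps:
R = -90 (R = 5*(-18) = -90)
T(V, k) = V - 4*k (T(V, k) = -4*k + V = V - 4*k)
((255 + 12/367)/(T(13, R) - 492))² = ((255 + 12/367)/((13 - 4*(-90)) - 492))² = ((255 + 12*(1/367))/((13 + 360) - 492))² = ((255 + 12/367)/(373 - 492))² = ((93597/367)/(-119))² = ((93597/367)*(-1/119))² = (-13371/6239)² = 178783641/38925121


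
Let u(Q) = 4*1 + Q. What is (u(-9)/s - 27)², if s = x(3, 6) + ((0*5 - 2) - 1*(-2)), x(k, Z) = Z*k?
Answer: 241081/324 ≈ 744.08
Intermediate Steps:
u(Q) = 4 + Q
s = 18 (s = 6*3 + ((0*5 - 2) - 1*(-2)) = 18 + ((0 - 2) + 2) = 18 + (-2 + 2) = 18 + 0 = 18)
(u(-9)/s - 27)² = ((4 - 9)/18 - 27)² = (-5*1/18 - 27)² = (-5/18 - 27)² = (-491/18)² = 241081/324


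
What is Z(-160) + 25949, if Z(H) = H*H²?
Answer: -4070051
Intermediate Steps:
Z(H) = H³
Z(-160) + 25949 = (-160)³ + 25949 = -4096000 + 25949 = -4070051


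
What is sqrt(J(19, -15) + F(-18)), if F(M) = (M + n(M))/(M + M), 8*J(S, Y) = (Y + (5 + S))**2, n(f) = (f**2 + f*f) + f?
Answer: I*sqrt(110)/4 ≈ 2.622*I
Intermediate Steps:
n(f) = f + 2*f**2 (n(f) = (f**2 + f**2) + f = 2*f**2 + f = f + 2*f**2)
J(S, Y) = (5 + S + Y)**2/8 (J(S, Y) = (Y + (5 + S))**2/8 = (5 + S + Y)**2/8)
F(M) = (M + M*(1 + 2*M))/(2*M) (F(M) = (M + M*(1 + 2*M))/(M + M) = (M + M*(1 + 2*M))/((2*M)) = (M + M*(1 + 2*M))*(1/(2*M)) = (M + M*(1 + 2*M))/(2*M))
sqrt(J(19, -15) + F(-18)) = sqrt((5 + 19 - 15)**2/8 + (1 - 18)) = sqrt((1/8)*9**2 - 17) = sqrt((1/8)*81 - 17) = sqrt(81/8 - 17) = sqrt(-55/8) = I*sqrt(110)/4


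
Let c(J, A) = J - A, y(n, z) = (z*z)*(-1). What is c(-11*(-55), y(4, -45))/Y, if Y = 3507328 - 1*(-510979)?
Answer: 2630/4018307 ≈ 0.00065450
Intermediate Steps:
y(n, z) = -z**2 (y(n, z) = z**2*(-1) = -z**2)
Y = 4018307 (Y = 3507328 + 510979 = 4018307)
c(-11*(-55), y(4, -45))/Y = (-11*(-55) - (-1)*(-45)**2)/4018307 = (605 - (-1)*2025)*(1/4018307) = (605 - 1*(-2025))*(1/4018307) = (605 + 2025)*(1/4018307) = 2630*(1/4018307) = 2630/4018307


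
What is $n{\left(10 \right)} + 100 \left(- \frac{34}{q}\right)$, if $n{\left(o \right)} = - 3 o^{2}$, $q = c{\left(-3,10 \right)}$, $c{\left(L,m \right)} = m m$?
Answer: $-334$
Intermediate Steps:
$c{\left(L,m \right)} = m^{2}$
$q = 100$ ($q = 10^{2} = 100$)
$n{\left(10 \right)} + 100 \left(- \frac{34}{q}\right) = - 3 \cdot 10^{2} + 100 \left(- \frac{34}{100}\right) = \left(-3\right) 100 + 100 \left(\left(-34\right) \frac{1}{100}\right) = -300 + 100 \left(- \frac{17}{50}\right) = -300 - 34 = -334$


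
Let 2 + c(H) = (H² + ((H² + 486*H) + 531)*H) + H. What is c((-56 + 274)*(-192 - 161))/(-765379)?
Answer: 452831353515702/765379 ≈ 5.9164e+8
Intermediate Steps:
c(H) = -2 + H + H² + H*(531 + H² + 486*H) (c(H) = -2 + ((H² + ((H² + 486*H) + 531)*H) + H) = -2 + ((H² + (531 + H² + 486*H)*H) + H) = -2 + ((H² + H*(531 + H² + 486*H)) + H) = -2 + (H + H² + H*(531 + H² + 486*H)) = -2 + H + H² + H*(531 + H² + 486*H))
c((-56 + 274)*(-192 - 161))/(-765379) = (-2 + ((-56 + 274)*(-192 - 161))³ + 487*((-56 + 274)*(-192 - 161))² + 532*((-56 + 274)*(-192 - 161)))/(-765379) = (-2 + (218*(-353))³ + 487*(218*(-353))² + 532*(218*(-353)))*(-1/765379) = (-2 + (-76954)³ + 487*(-76954)² + 532*(-76954))*(-1/765379) = (-2 - 455715286698664 + 487*5921918116 - 40939528)*(-1/765379) = (-2 - 455715286698664 + 2883974122492 - 40939528)*(-1/765379) = -452831353515702*(-1/765379) = 452831353515702/765379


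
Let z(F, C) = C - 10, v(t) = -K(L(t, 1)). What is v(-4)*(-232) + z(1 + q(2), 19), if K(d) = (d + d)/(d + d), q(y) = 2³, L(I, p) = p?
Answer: 241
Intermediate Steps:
q(y) = 8
K(d) = 1 (K(d) = (2*d)/((2*d)) = (2*d)*(1/(2*d)) = 1)
v(t) = -1 (v(t) = -1*1 = -1)
z(F, C) = -10 + C
v(-4)*(-232) + z(1 + q(2), 19) = -1*(-232) + (-10 + 19) = 232 + 9 = 241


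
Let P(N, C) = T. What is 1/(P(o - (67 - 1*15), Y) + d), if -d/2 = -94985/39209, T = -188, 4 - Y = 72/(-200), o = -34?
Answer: -39209/7181322 ≈ -0.0054599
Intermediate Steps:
Y = 109/25 (Y = 4 - 72/(-200) = 4 - 72*(-1)/200 = 4 - 1*(-9/25) = 4 + 9/25 = 109/25 ≈ 4.3600)
P(N, C) = -188
d = 189970/39209 (d = -(-189970)/39209 = -2*(-94985/39209) = 189970/39209 ≈ 4.8451)
1/(P(o - (67 - 1*15), Y) + d) = 1/(-188 + 189970/39209) = 1/(-7181322/39209) = -39209/7181322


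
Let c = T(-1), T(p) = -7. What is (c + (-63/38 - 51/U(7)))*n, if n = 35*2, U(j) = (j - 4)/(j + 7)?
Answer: -328055/19 ≈ -17266.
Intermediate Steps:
U(j) = (-4 + j)/(7 + j)
c = -7
n = 70
(c + (-63/38 - 51/U(7)))*n = (-7 + (-63/38 - 51*(7 + 7)/(-4 + 7)))*70 = (-7 + (-63*1/38 - 51/(3/14)))*70 = (-7 + (-63/38 - 51/((1/14)*3)))*70 = (-7 + (-63/38 - 51/3/14))*70 = (-7 + (-63/38 - 51*14/3))*70 = (-7 + (-63/38 - 238))*70 = (-7 - 9107/38)*70 = -9373/38*70 = -328055/19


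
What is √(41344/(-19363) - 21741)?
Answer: I*√28207825909/1139 ≈ 147.46*I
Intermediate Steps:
√(41344/(-19363) - 21741) = √(41344*(-1/19363) - 21741) = √(-2432/1139 - 21741) = √(-24765431/1139) = I*√28207825909/1139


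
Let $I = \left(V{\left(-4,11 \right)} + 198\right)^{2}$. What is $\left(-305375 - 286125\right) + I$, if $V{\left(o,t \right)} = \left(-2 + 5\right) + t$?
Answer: $-546556$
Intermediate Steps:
$V{\left(o,t \right)} = 3 + t$
$I = 44944$ ($I = \left(\left(3 + 11\right) + 198\right)^{2} = \left(14 + 198\right)^{2} = 212^{2} = 44944$)
$\left(-305375 - 286125\right) + I = \left(-305375 - 286125\right) + 44944 = -591500 + 44944 = -546556$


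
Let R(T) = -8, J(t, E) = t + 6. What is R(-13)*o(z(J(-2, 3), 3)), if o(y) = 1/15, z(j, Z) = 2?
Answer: -8/15 ≈ -0.53333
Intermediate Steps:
J(t, E) = 6 + t
o(y) = 1/15
R(-13)*o(z(J(-2, 3), 3)) = -8*1/15 = -8/15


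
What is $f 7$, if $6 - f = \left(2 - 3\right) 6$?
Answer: $84$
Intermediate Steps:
$f = 12$ ($f = 6 - \left(2 - 3\right) 6 = 6 - \left(-1\right) 6 = 6 - -6 = 6 + 6 = 12$)
$f 7 = 12 \cdot 7 = 84$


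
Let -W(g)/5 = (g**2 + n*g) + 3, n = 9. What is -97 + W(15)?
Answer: -1912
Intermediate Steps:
W(g) = -15 - 45*g - 5*g**2 (W(g) = -5*((g**2 + 9*g) + 3) = -5*(3 + g**2 + 9*g) = -15 - 45*g - 5*g**2)
-97 + W(15) = -97 + (-15 - 45*15 - 5*15**2) = -97 + (-15 - 675 - 5*225) = -97 + (-15 - 675 - 1125) = -97 - 1815 = -1912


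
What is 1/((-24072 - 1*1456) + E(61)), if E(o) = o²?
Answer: -1/21807 ≈ -4.5857e-5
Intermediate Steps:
1/((-24072 - 1*1456) + E(61)) = 1/((-24072 - 1*1456) + 61²) = 1/((-24072 - 1456) + 3721) = 1/(-25528 + 3721) = 1/(-21807) = -1/21807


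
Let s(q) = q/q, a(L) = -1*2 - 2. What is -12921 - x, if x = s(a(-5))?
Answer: -12922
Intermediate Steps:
a(L) = -4 (a(L) = -2 - 2 = -4)
s(q) = 1
x = 1
-12921 - x = -12921 - 1*1 = -12921 - 1 = -12922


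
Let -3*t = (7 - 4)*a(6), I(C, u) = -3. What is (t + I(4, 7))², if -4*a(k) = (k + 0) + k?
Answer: 0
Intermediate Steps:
a(k) = -k/2 (a(k) = -((k + 0) + k)/4 = -(k + k)/4 = -k/2)
t = 3 (t = -(7 - 4)*(-½*6)/3 = -(-3) = -⅓*(-9) = 3)
(t + I(4, 7))² = (3 - 3)² = 0² = 0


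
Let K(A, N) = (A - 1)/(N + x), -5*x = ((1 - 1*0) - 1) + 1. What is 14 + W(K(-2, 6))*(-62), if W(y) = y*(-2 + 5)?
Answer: 3196/29 ≈ 110.21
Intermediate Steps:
x = -⅕ (x = -(((1 - 1*0) - 1) + 1)/5 = -(((1 + 0) - 1) + 1)/5 = -((1 - 1) + 1)/5 = -(0 + 1)/5 = -⅕*1 = -⅕ ≈ -0.20000)
K(A, N) = (-1 + A)/(-⅕ + N) (K(A, N) = (A - 1)/(N - ⅕) = (-1 + A)/(-⅕ + N))
W(y) = 3*y (W(y) = y*3 = 3*y)
14 + W(K(-2, 6))*(-62) = 14 + (3*(5*(-1 - 2)/(-1 + 5*6)))*(-62) = 14 + (3*(5*(-3)/(-1 + 30)))*(-62) = 14 + (3*(5*(-3)/29))*(-62) = 14 + (3*(5*(1/29)*(-3)))*(-62) = 14 + (3*(-15/29))*(-62) = 14 - 45/29*(-62) = 14 + 2790/29 = 3196/29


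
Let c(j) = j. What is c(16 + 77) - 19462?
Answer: -19369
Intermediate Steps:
c(16 + 77) - 19462 = (16 + 77) - 19462 = 93 - 19462 = -19369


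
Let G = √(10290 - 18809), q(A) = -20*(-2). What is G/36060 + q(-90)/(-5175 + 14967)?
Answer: 5/1224 + I*√8519/36060 ≈ 0.004085 + 0.0025596*I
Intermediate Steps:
q(A) = 40
G = I*√8519 (G = √(-8519) = I*√8519 ≈ 92.298*I)
G/36060 + q(-90)/(-5175 + 14967) = (I*√8519)/36060 + 40/(-5175 + 14967) = (I*√8519)*(1/36060) + 40/9792 = I*√8519/36060 + 40*(1/9792) = I*√8519/36060 + 5/1224 = 5/1224 + I*√8519/36060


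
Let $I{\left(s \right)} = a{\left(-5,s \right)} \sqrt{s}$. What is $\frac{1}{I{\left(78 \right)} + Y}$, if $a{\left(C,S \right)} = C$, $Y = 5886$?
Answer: $\frac{981}{5773841} + \frac{5 \sqrt{78}}{34643046} \approx 0.00017118$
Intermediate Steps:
$I{\left(s \right)} = - 5 \sqrt{s}$
$\frac{1}{I{\left(78 \right)} + Y} = \frac{1}{- 5 \sqrt{78} + 5886} = \frac{1}{5886 - 5 \sqrt{78}}$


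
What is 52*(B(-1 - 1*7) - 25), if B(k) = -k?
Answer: -884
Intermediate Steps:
52*(B(-1 - 1*7) - 25) = 52*(-(-1 - 1*7) - 25) = 52*(-(-1 - 7) - 25) = 52*(-1*(-8) - 25) = 52*(8 - 25) = 52*(-17) = -884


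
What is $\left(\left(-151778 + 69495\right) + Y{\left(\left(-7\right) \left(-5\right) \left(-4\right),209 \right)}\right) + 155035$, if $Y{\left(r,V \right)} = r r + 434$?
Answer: $92786$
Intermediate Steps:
$Y{\left(r,V \right)} = 434 + r^{2}$ ($Y{\left(r,V \right)} = r^{2} + 434 = 434 + r^{2}$)
$\left(\left(-151778 + 69495\right) + Y{\left(\left(-7\right) \left(-5\right) \left(-4\right),209 \right)}\right) + 155035 = \left(\left(-151778 + 69495\right) + \left(434 + \left(\left(-7\right) \left(-5\right) \left(-4\right)\right)^{2}\right)\right) + 155035 = \left(-82283 + \left(434 + \left(35 \left(-4\right)\right)^{2}\right)\right) + 155035 = \left(-82283 + \left(434 + \left(-140\right)^{2}\right)\right) + 155035 = \left(-82283 + \left(434 + 19600\right)\right) + 155035 = \left(-82283 + 20034\right) + 155035 = -62249 + 155035 = 92786$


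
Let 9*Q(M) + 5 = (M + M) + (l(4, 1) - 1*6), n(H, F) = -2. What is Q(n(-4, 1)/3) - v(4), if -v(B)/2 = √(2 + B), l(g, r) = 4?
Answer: -25/27 + 2*√6 ≈ 3.9731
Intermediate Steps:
v(B) = -2*√(2 + B)
Q(M) = -7/9 + 2*M/9 (Q(M) = -5/9 + ((M + M) + (4 - 1*6))/9 = -5/9 + (2*M + (4 - 6))/9 = -5/9 + (2*M - 2)/9 = -5/9 + (-2 + 2*M)/9 = -5/9 + (-2/9 + 2*M/9) = -7/9 + 2*M/9)
Q(n(-4, 1)/3) - v(4) = (-7/9 + 2*(-2/3)/9) - (-2)*√(2 + 4) = (-7/9 + 2*(-2*⅓)/9) - (-2)*√6 = (-7/9 + (2/9)*(-⅔)) + 2*√6 = (-7/9 - 4/27) + 2*√6 = -25/27 + 2*√6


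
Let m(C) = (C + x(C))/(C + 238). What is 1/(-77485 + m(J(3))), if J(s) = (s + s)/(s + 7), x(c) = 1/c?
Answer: -3579/277318781 ≈ -1.2906e-5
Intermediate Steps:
J(s) = 2*s/(7 + s) (J(s) = (2*s)/(7 + s) = 2*s/(7 + s))
m(C) = (C + 1/C)/(238 + C) (m(C) = (C + 1/C)/(C + 238) = (C + 1/C)/(238 + C))
1/(-77485 + m(J(3))) = 1/(-77485 + (1 + (2*3/(7 + 3))**2)/(((2*3/(7 + 3)))*(238 + 2*3/(7 + 3)))) = 1/(-77485 + (1 + (2*3/10)**2)/(((2*3/10))*(238 + 2*3/10))) = 1/(-77485 + (1 + (2*3*(1/10))**2)/(((2*3*(1/10)))*(238 + 2*3*(1/10)))) = 1/(-77485 + (1 + (3/5)**2)/((3/5)*(238 + 3/5))) = 1/(-77485 + 5*(1 + 9/25)/(3*(1193/5))) = 1/(-77485 + (5/3)*(5/1193)*(34/25)) = 1/(-77485 + 34/3579) = 1/(-277318781/3579) = -3579/277318781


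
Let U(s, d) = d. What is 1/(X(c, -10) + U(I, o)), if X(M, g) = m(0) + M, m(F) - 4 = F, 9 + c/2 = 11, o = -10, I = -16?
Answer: -½ ≈ -0.50000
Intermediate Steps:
c = 4 (c = -18 + 2*11 = -18 + 22 = 4)
m(F) = 4 + F
X(M, g) = 4 + M (X(M, g) = (4 + 0) + M = 4 + M)
1/(X(c, -10) + U(I, o)) = 1/((4 + 4) - 10) = 1/(8 - 10) = 1/(-2) = -½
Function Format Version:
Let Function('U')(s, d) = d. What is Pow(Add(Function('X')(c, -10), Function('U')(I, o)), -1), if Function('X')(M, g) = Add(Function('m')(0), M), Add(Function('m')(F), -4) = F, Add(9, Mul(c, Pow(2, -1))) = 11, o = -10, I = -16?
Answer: Rational(-1, 2) ≈ -0.50000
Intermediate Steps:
c = 4 (c = Add(-18, Mul(2, 11)) = Add(-18, 22) = 4)
Function('m')(F) = Add(4, F)
Function('X')(M, g) = Add(4, M) (Function('X')(M, g) = Add(Add(4, 0), M) = Add(4, M))
Pow(Add(Function('X')(c, -10), Function('U')(I, o)), -1) = Pow(Add(Add(4, 4), -10), -1) = Pow(Add(8, -10), -1) = Pow(-2, -1) = Rational(-1, 2)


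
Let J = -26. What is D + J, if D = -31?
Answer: -57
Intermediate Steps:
D + J = -31 - 26 = -57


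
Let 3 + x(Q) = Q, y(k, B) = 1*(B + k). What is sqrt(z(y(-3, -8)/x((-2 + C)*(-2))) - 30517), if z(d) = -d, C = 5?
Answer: 2*I*sqrt(68666)/3 ≈ 174.69*I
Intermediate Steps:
y(k, B) = B + k
x(Q) = -3 + Q
sqrt(z(y(-3, -8)/x((-2 + C)*(-2))) - 30517) = sqrt(-(-8 - 3)/(-3 + (-2 + 5)*(-2)) - 30517) = sqrt(-(-11)/(-3 + 3*(-2)) - 30517) = sqrt(-(-11)/(-3 - 6) - 30517) = sqrt(-(-11)/(-9) - 30517) = sqrt(-(-11)*(-1)/9 - 30517) = sqrt(-1*11/9 - 30517) = sqrt(-11/9 - 30517) = sqrt(-274664/9) = 2*I*sqrt(68666)/3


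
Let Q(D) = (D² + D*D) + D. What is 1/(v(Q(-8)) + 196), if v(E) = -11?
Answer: 1/185 ≈ 0.0054054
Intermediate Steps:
Q(D) = D + 2*D² (Q(D) = (D² + D²) + D = 2*D² + D = D + 2*D²)
1/(v(Q(-8)) + 196) = 1/(-11 + 196) = 1/185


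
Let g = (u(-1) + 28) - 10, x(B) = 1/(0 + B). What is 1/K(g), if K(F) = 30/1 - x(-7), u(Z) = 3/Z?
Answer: 7/211 ≈ 0.033175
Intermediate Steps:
x(B) = 1/B
g = 15 (g = (3/(-1) + 28) - 10 = (3*(-1) + 28) - 10 = (-3 + 28) - 10 = 25 - 10 = 15)
K(F) = 211/7 (K(F) = 30/1 - 1/(-7) = 30*1 - 1*(-1/7) = 30 + 1/7 = 211/7)
1/K(g) = 1/(211/7) = 7/211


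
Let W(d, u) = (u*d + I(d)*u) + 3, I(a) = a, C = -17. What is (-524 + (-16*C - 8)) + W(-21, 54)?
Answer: -2525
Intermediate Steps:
W(d, u) = 3 + 2*d*u (W(d, u) = (u*d + d*u) + 3 = (d*u + d*u) + 3 = 2*d*u + 3 = 3 + 2*d*u)
(-524 + (-16*C - 8)) + W(-21, 54) = (-524 + (-16*(-17) - 8)) + (3 + 2*(-21)*54) = (-524 + (272 - 8)) + (3 - 2268) = (-524 + 264) - 2265 = -260 - 2265 = -2525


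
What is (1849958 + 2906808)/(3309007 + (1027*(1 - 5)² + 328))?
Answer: 4756766/3325767 ≈ 1.4303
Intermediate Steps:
(1849958 + 2906808)/(3309007 + (1027*(1 - 5)² + 328)) = 4756766/(3309007 + (1027*(-4)² + 328)) = 4756766/(3309007 + (1027*16 + 328)) = 4756766/(3309007 + (16432 + 328)) = 4756766/(3309007 + 16760) = 4756766/3325767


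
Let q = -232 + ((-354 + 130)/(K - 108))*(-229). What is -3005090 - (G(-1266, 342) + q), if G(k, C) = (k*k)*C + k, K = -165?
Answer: -21494692288/39 ≈ -5.5115e+8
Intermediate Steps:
q = -16376/39 (q = -232 + ((-354 + 130)/(-165 - 108))*(-229) = -232 - 224/(-273)*(-229) = -232 - 224*(-1/273)*(-229) = -232 + (32/39)*(-229) = -232 - 7328/39 = -16376/39 ≈ -419.90)
G(k, C) = k + C*k**2 (G(k, C) = k**2*C + k = C*k**2 + k = k + C*k**2)
-3005090 - (G(-1266, 342) + q) = -3005090 - (-1266*(1 + 342*(-1266)) - 16376/39) = -3005090 - (-1266*(1 - 432972) - 16376/39) = -3005090 - (-1266*(-432971) - 16376/39) = -3005090 - (548141286 - 16376/39) = -3005090 - 1*21377493778/39 = -3005090 - 21377493778/39 = -21494692288/39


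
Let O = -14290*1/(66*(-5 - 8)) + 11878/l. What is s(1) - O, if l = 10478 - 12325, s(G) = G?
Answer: -7308790/792363 ≈ -9.2240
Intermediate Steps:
l = -1847
O = 8101153/792363 (O = -14290*1/(66*(-5 - 8)) + 11878/(-1847) = -14290/(66*(-13)) + 11878*(-1/1847) = -14290/(-858) - 11878/1847 = -14290*(-1/858) - 11878/1847 = 7145/429 - 11878/1847 = 8101153/792363 ≈ 10.224)
s(1) - O = 1 - 1*8101153/792363 = 1 - 8101153/792363 = -7308790/792363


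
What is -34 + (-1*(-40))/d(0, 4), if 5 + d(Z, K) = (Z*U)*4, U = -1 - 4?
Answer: -42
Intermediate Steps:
U = -5
d(Z, K) = -5 - 20*Z (d(Z, K) = -5 + (Z*(-5))*4 = -5 - 5*Z*4 = -5 - 20*Z)
-34 + (-1*(-40))/d(0, 4) = -34 + (-1*(-40))/(-5 - 20*0) = -34 + 40/(-5 + 0) = -34 + 40/(-5) = -34 - ⅕*40 = -34 - 8 = -42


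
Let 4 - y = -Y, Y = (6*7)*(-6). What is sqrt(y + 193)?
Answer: I*sqrt(55) ≈ 7.4162*I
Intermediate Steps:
Y = -252 (Y = 42*(-6) = -252)
y = -248 (y = 4 - (-1)*(-252) = 4 - 1*252 = 4 - 252 = -248)
sqrt(y + 193) = sqrt(-248 + 193) = sqrt(-55) = I*sqrt(55)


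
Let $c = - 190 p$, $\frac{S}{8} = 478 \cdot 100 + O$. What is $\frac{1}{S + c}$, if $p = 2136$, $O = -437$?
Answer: $- \frac{1}{26936} \approx -3.7125 \cdot 10^{-5}$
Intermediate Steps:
$S = 378904$ ($S = 8 \left(478 \cdot 100 - 437\right) = 8 \left(47800 - 437\right) = 8 \cdot 47363 = 378904$)
$c = -405840$ ($c = \left(-190\right) 2136 = -405840$)
$\frac{1}{S + c} = \frac{1}{378904 - 405840} = \frac{1}{-26936} = - \frac{1}{26936}$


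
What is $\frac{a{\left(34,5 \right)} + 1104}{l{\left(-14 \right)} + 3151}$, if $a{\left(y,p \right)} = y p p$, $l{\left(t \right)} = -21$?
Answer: $\frac{977}{1565} \approx 0.62428$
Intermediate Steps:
$a{\left(y,p \right)} = y p^{2}$ ($a{\left(y,p \right)} = p y p = y p^{2}$)
$\frac{a{\left(34,5 \right)} + 1104}{l{\left(-14 \right)} + 3151} = \frac{34 \cdot 5^{2} + 1104}{-21 + 3151} = \frac{34 \cdot 25 + 1104}{3130} = \left(850 + 1104\right) \frac{1}{3130} = 1954 \cdot \frac{1}{3130} = \frac{977}{1565}$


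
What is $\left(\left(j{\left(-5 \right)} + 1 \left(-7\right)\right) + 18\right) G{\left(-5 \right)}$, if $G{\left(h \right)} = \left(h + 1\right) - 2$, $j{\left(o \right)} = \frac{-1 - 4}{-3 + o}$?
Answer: $- \frac{279}{4} \approx -69.75$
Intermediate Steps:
$j{\left(o \right)} = - \frac{5}{-3 + o}$
$G{\left(h \right)} = -1 + h$ ($G{\left(h \right)} = \left(1 + h\right) - 2 = -1 + h$)
$\left(\left(j{\left(-5 \right)} + 1 \left(-7\right)\right) + 18\right) G{\left(-5 \right)} = \left(\left(- \frac{5}{-3 - 5} + 1 \left(-7\right)\right) + 18\right) \left(-1 - 5\right) = \left(\left(- \frac{5}{-8} - 7\right) + 18\right) \left(-6\right) = \left(\left(\left(-5\right) \left(- \frac{1}{8}\right) - 7\right) + 18\right) \left(-6\right) = \left(\left(\frac{5}{8} - 7\right) + 18\right) \left(-6\right) = \left(- \frac{51}{8} + 18\right) \left(-6\right) = \frac{93}{8} \left(-6\right) = - \frac{279}{4}$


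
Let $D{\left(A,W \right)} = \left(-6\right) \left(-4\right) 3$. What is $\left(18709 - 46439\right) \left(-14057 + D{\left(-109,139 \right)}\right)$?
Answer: $387804050$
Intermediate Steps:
$D{\left(A,W \right)} = 72$ ($D{\left(A,W \right)} = 24 \cdot 3 = 72$)
$\left(18709 - 46439\right) \left(-14057 + D{\left(-109,139 \right)}\right) = \left(18709 - 46439\right) \left(-14057 + 72\right) = \left(-27730\right) \left(-13985\right) = 387804050$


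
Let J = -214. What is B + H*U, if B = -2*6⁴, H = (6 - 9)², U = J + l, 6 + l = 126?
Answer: -3438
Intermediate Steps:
l = 120 (l = -6 + 126 = 120)
U = -94 (U = -214 + 120 = -94)
H = 9 (H = (-3)² = 9)
B = -2592 (B = -2*1296 = -2592)
B + H*U = -2592 + 9*(-94) = -2592 - 846 = -3438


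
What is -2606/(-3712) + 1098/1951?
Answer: 4580041/3621056 ≈ 1.2648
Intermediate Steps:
-2606/(-3712) + 1098/1951 = -2606*(-1/3712) + 1098*(1/1951) = 1303/1856 + 1098/1951 = 4580041/3621056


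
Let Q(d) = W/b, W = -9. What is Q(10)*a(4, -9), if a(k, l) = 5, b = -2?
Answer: 45/2 ≈ 22.500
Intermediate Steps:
Q(d) = 9/2 (Q(d) = -9/(-2) = -9*(-1/2) = 9/2)
Q(10)*a(4, -9) = (9/2)*5 = 45/2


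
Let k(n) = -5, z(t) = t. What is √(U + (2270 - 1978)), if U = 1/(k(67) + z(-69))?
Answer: √1598918/74 ≈ 17.088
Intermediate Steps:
U = -1/74 (U = 1/(-5 - 69) = 1/(-74) = -1/74 ≈ -0.013514)
√(U + (2270 - 1978)) = √(-1/74 + (2270 - 1978)) = √(-1/74 + 292) = √(21607/74) = √1598918/74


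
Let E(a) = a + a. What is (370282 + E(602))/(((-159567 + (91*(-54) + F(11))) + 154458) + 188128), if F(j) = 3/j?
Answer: 2043173/979579 ≈ 2.0858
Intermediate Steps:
E(a) = 2*a
(370282 + E(602))/(((-159567 + (91*(-54) + F(11))) + 154458) + 188128) = (370282 + 2*602)/(((-159567 + (91*(-54) + 3/11)) + 154458) + 188128) = (370282 + 1204)/(((-159567 + (-4914 + 3*(1/11))) + 154458) + 188128) = 371486/(((-159567 + (-4914 + 3/11)) + 154458) + 188128) = 371486/(((-159567 - 54051/11) + 154458) + 188128) = 371486/((-1809288/11 + 154458) + 188128) = 371486/(-110250/11 + 188128) = 371486/(1959158/11) = 371486*(11/1959158) = 2043173/979579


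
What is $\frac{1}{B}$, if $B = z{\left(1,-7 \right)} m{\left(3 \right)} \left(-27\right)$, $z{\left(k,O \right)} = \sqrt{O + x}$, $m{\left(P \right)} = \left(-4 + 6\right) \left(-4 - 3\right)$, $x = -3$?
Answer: $- \frac{i \sqrt{10}}{3780} \approx - 0.00083658 i$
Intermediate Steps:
$m{\left(P \right)} = -14$ ($m{\left(P \right)} = 2 \left(-7\right) = -14$)
$z{\left(k,O \right)} = \sqrt{-3 + O}$ ($z{\left(k,O \right)} = \sqrt{O - 3} = \sqrt{-3 + O}$)
$B = 378 i \sqrt{10}$ ($B = \sqrt{-3 - 7} \left(-14\right) \left(-27\right) = \sqrt{-10} \left(-14\right) \left(-27\right) = i \sqrt{10} \left(-14\right) \left(-27\right) = - 14 i \sqrt{10} \left(-27\right) = 378 i \sqrt{10} \approx 1195.3 i$)
$\frac{1}{B} = \frac{1}{378 i \sqrt{10}} = - \frac{i \sqrt{10}}{3780}$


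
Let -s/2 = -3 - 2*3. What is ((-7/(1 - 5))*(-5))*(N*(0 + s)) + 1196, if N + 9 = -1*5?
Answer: 3401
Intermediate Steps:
N = -14 (N = -9 - 1*5 = -9 - 5 = -14)
s = 18 (s = -2*(-3 - 2*3) = -2*(-3 - 6) = -2*(-9) = 18)
((-7/(1 - 5))*(-5))*(N*(0 + s)) + 1196 = ((-7/(1 - 5))*(-5))*(-14*(0 + 18)) + 1196 = ((-7/(-4))*(-5))*(-14*18) + 1196 = (-1/4*(-7)*(-5))*(-252) + 1196 = ((7/4)*(-5))*(-252) + 1196 = -35/4*(-252) + 1196 = 2205 + 1196 = 3401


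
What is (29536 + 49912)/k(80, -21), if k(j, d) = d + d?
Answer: -39724/21 ≈ -1891.6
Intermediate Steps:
k(j, d) = 2*d
(29536 + 49912)/k(80, -21) = (29536 + 49912)/((2*(-21))) = 79448/(-42) = 79448*(-1/42) = -39724/21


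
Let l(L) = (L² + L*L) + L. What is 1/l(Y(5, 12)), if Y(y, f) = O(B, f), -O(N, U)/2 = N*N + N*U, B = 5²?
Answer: 1/6843150 ≈ 1.4613e-7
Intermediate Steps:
B = 25
O(N, U) = -2*N² - 2*N*U (O(N, U) = -2*(N*N + N*U) = -2*(N² + N*U) = -2*N² - 2*N*U)
Y(y, f) = -1250 - 50*f (Y(y, f) = -2*25*(25 + f) = -1250 - 50*f)
l(L) = L + 2*L² (l(L) = (L² + L²) + L = 2*L² + L = L + 2*L²)
1/l(Y(5, 12)) = 1/((-1250 - 50*12)*(1 + 2*(-1250 - 50*12))) = 1/((-1250 - 600)*(1 + 2*(-1250 - 600))) = 1/(-1850*(1 + 2*(-1850))) = 1/(-1850*(1 - 3700)) = 1/(-1850*(-3699)) = 1/6843150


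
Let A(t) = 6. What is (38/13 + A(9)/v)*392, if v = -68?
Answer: 245588/221 ≈ 1111.3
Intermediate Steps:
(38/13 + A(9)/v)*392 = (38/13 + 6/(-68))*392 = (38*(1/13) + 6*(-1/68))*392 = (38/13 - 3/34)*392 = (1253/442)*392 = 245588/221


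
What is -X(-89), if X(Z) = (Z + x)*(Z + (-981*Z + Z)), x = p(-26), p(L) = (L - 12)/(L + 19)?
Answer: 50971635/7 ≈ 7.2817e+6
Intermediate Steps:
p(L) = (-12 + L)/(19 + L)
x = 38/7 (x = (-12 - 26)/(19 - 26) = -38/(-7) = -1/7*(-38) = 38/7 ≈ 5.4286)
X(Z) = -979*Z*(38/7 + Z) (X(Z) = (Z + 38/7)*(Z + (-981*Z + Z)) = (38/7 + Z)*(Z - 980*Z) = (38/7 + Z)*(-979*Z) = -979*Z*(38/7 + Z))
-X(-89) = -(-979)*(-89)*(38 + 7*(-89))/7 = -(-979)*(-89)*(38 - 623)/7 = -(-979)*(-89)*(-585)/7 = -1*(-50971635/7) = 50971635/7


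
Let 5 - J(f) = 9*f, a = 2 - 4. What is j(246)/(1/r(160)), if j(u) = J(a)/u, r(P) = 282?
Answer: 1081/41 ≈ 26.366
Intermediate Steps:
a = -2
J(f) = 5 - 9*f
j(u) = 23/u (j(u) = (5 - 9*(-2))/u = (5 + 18)/u = 23/u)
j(246)/(1/r(160)) = (23/246)/(1/282) = (23*(1/246))/(1/282) = (23/246)*282 = 1081/41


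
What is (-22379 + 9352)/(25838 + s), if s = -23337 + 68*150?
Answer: -13027/12701 ≈ -1.0257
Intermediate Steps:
s = -13137 (s = -23337 + 10200 = -13137)
(-22379 + 9352)/(25838 + s) = (-22379 + 9352)/(25838 - 13137) = -13027/12701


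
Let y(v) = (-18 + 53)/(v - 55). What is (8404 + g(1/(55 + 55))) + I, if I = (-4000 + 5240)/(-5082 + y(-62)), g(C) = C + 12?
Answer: 550468378869/65409190 ≈ 8415.8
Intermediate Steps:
g(C) = 12 + C
y(v) = 35/(-55 + v)
I = -145080/594629 (I = (-4000 + 5240)/(-5082 + 35/(-55 - 62)) = 1240/(-5082 + 35/(-117)) = 1240/(-5082 + 35*(-1/117)) = 1240/(-5082 - 35/117) = 1240/(-594629/117) = 1240*(-117/594629) = -145080/594629 ≈ -0.24398)
(8404 + g(1/(55 + 55))) + I = (8404 + (12 + 1/(55 + 55))) - 145080/594629 = (8404 + (12 + 1/110)) - 145080/594629 = (8404 + 1321/110) - 145080/594629 = 925761/110 - 145080/594629 = 550468378869/65409190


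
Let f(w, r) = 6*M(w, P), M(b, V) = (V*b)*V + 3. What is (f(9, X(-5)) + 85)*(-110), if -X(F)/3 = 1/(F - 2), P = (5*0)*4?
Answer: -11330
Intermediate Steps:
P = 0 (P = 0*4 = 0)
X(F) = -3/(-2 + F) (X(F) = -3/(F - 2) = -3/(-2 + F))
M(b, V) = 3 + b*V**2 (M(b, V) = b*V**2 + 3 = 3 + b*V**2)
f(w, r) = 18 (f(w, r) = 6*(3 + w*0**2) = 6*(3 + w*0) = 6*(3 + 0) = 6*3 = 18)
(f(9, X(-5)) + 85)*(-110) = (18 + 85)*(-110) = 103*(-110) = -11330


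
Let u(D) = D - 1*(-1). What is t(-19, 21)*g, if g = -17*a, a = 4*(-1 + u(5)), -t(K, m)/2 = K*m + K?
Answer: -284240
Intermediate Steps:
u(D) = 1 + D (u(D) = D + 1 = 1 + D)
t(K, m) = -2*K - 2*K*m (t(K, m) = -2*(K*m + K) = -2*(K + K*m) = -2*K - 2*K*m)
a = 20 (a = 4*(-1 + (1 + 5)) = 4*(-1 + 6) = 4*5 = 20)
g = -340 (g = -17*20 = -340)
t(-19, 21)*g = -2*(-19)*(1 + 21)*(-340) = -2*(-19)*22*(-340) = 836*(-340) = -284240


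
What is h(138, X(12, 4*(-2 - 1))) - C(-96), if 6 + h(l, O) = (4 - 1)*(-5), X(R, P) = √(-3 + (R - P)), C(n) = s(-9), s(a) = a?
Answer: -12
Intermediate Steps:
C(n) = -9
X(R, P) = √(-3 + R - P)
h(l, O) = -21 (h(l, O) = -6 + (4 - 1)*(-5) = -6 + 3*(-5) = -6 - 15 = -21)
h(138, X(12, 4*(-2 - 1))) - C(-96) = -21 - 1*(-9) = -21 + 9 = -12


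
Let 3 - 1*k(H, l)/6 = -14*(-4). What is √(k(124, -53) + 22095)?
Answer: √21777 ≈ 147.57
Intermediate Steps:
k(H, l) = -318 (k(H, l) = 18 - (-84)*(-4) = 18 - 6*56 = 18 - 336 = -318)
√(k(124, -53) + 22095) = √(-318 + 22095) = √21777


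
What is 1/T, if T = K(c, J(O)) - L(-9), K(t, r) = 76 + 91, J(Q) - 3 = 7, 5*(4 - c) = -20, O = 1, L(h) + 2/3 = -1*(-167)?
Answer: 3/2 ≈ 1.5000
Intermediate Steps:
L(h) = 499/3 (L(h) = -⅔ - 1*(-167) = -⅔ + 167 = 499/3)
c = 8 (c = 4 - ⅕*(-20) = 4 + 4 = 8)
J(Q) = 10 (J(Q) = 3 + 7 = 10)
K(t, r) = 167
T = ⅔ (T = 167 - 1*499/3 = 167 - 499/3 = ⅔ ≈ 0.66667)
1/T = 1/(⅔) = 3/2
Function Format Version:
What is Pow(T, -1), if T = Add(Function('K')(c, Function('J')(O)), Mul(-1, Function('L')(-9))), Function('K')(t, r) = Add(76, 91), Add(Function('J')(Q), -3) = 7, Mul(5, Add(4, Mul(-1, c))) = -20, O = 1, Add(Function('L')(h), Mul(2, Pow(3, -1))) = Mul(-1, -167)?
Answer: Rational(3, 2) ≈ 1.5000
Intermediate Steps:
Function('L')(h) = Rational(499, 3) (Function('L')(h) = Add(Rational(-2, 3), Mul(-1, -167)) = Add(Rational(-2, 3), 167) = Rational(499, 3))
c = 8 (c = Add(4, Mul(Rational(-1, 5), -20)) = Add(4, 4) = 8)
Function('J')(Q) = 10 (Function('J')(Q) = Add(3, 7) = 10)
Function('K')(t, r) = 167
T = Rational(2, 3) (T = Add(167, Mul(-1, Rational(499, 3))) = Add(167, Rational(-499, 3)) = Rational(2, 3) ≈ 0.66667)
Pow(T, -1) = Pow(Rational(2, 3), -1) = Rational(3, 2)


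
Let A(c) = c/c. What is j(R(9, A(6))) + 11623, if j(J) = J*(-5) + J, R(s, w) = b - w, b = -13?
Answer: 11679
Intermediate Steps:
A(c) = 1
R(s, w) = -13 - w
j(J) = -4*J (j(J) = -5*J + J = -4*J)
j(R(9, A(6))) + 11623 = -4*(-13 - 1*1) + 11623 = -4*(-13 - 1) + 11623 = -4*(-14) + 11623 = 56 + 11623 = 11679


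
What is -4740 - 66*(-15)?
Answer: -3750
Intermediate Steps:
-4740 - 66*(-15) = -4740 - 1*(-990) = -4740 + 990 = -3750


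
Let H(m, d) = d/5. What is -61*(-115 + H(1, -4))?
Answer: 35319/5 ≈ 7063.8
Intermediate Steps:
H(m, d) = d/5 (H(m, d) = d*(⅕) = d/5)
-61*(-115 + H(1, -4)) = -61*(-115 + (⅕)*(-4)) = -61*(-115 - ⅘) = -61*(-579/5) = 35319/5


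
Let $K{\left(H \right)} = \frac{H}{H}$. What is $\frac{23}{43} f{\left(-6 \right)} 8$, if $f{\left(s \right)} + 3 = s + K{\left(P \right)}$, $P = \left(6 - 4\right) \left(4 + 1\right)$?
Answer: $- \frac{1472}{43} \approx -34.233$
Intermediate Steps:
$P = 10$ ($P = 2 \cdot 5 = 10$)
$K{\left(H \right)} = 1$
$f{\left(s \right)} = -2 + s$ ($f{\left(s \right)} = -3 + \left(s + 1\right) = -3 + \left(1 + s\right) = -2 + s$)
$\frac{23}{43} f{\left(-6 \right)} 8 = \frac{23}{43} \left(-2 - 6\right) 8 = 23 \cdot \frac{1}{43} \left(-8\right) 8 = \frac{23}{43} \left(-8\right) 8 = \left(- \frac{184}{43}\right) 8 = - \frac{1472}{43}$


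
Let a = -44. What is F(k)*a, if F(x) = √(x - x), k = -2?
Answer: 0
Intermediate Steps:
F(x) = 0 (F(x) = √0 = 0)
F(k)*a = 0*(-44) = 0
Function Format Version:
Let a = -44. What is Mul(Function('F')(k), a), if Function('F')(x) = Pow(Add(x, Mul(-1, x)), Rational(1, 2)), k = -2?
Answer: 0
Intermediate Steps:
Function('F')(x) = 0 (Function('F')(x) = Pow(0, Rational(1, 2)) = 0)
Mul(Function('F')(k), a) = Mul(0, -44) = 0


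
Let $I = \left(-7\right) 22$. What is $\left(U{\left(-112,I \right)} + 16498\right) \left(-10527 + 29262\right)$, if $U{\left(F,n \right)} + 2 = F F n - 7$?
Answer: $-35882901945$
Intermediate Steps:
$I = -154$
$U{\left(F,n \right)} = -9 + n F^{2}$ ($U{\left(F,n \right)} = -2 + \left(F F n - 7\right) = -2 + \left(F^{2} n - 7\right) = -2 + \left(n F^{2} - 7\right) = -2 + \left(-7 + n F^{2}\right) = -9 + n F^{2}$)
$\left(U{\left(-112,I \right)} + 16498\right) \left(-10527 + 29262\right) = \left(\left(-9 - 154 \left(-112\right)^{2}\right) + 16498\right) \left(-10527 + 29262\right) = \left(\left(-9 - 1931776\right) + 16498\right) 18735 = \left(-1931785 + 16498\right) 18735 = \left(-1915287\right) 18735 = -35882901945$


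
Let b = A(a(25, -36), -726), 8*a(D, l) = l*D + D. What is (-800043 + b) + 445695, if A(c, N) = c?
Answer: -2835659/8 ≈ -3.5446e+5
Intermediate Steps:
a(D, l) = D/8 + D*l/8 (a(D, l) = (l*D + D)/8 = (D*l + D)/8 = (D + D*l)/8 = D/8 + D*l/8)
b = -875/8 (b = (1/8)*25*(1 - 36) = (1/8)*25*(-35) = -875/8 ≈ -109.38)
(-800043 + b) + 445695 = (-800043 - 875/8) + 445695 = -6401219/8 + 445695 = -2835659/8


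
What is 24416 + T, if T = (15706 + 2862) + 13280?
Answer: 56264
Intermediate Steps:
T = 31848 (T = 18568 + 13280 = 31848)
24416 + T = 24416 + 31848 = 56264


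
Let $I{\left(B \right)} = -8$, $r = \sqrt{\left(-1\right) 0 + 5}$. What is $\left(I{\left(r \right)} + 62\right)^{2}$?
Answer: $2916$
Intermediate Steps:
$r = \sqrt{5}$ ($r = \sqrt{0 + 5} = \sqrt{5} \approx 2.2361$)
$\left(I{\left(r \right)} + 62\right)^{2} = \left(-8 + 62\right)^{2} = 54^{2} = 2916$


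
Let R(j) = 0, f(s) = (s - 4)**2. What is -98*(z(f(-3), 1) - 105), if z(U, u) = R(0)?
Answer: 10290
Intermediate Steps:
f(s) = (-4 + s)**2
z(U, u) = 0
-98*(z(f(-3), 1) - 105) = -98*(0 - 105) = -98*(-105) = 10290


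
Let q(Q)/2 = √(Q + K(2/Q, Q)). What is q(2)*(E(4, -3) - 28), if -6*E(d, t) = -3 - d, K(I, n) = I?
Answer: -161*√3/3 ≈ -92.953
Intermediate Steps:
q(Q) = 2*√(Q + 2/Q)
E(d, t) = ½ + d/6 (E(d, t) = -(-3 - d)/6 = ½ + d/6)
q(2)*(E(4, -3) - 28) = (2*√(2 + 2/2))*((½ + (⅙)*4) - 28) = (2*√(2 + 2*(½)))*((½ + ⅔) - 28) = (2*√(2 + 1))*(7/6 - 28) = (2*√3)*(-161/6) = -161*√3/3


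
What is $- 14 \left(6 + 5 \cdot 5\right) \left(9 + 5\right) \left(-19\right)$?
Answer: $115444$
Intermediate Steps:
$- 14 \left(6 + 5 \cdot 5\right) \left(9 + 5\right) \left(-19\right) = - 14 \left(6 + 25\right) 14 \left(-19\right) = - 14 \cdot 31 \cdot 14 \left(-19\right) = \left(-14\right) 434 \left(-19\right) = \left(-6076\right) \left(-19\right) = 115444$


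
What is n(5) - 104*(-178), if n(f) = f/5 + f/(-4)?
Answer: 74047/4 ≈ 18512.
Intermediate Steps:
n(f) = -f/20 (n(f) = f*(⅕) + f*(-¼) = f/5 - f/4 = -f/20)
n(5) - 104*(-178) = -1/20*5 - 104*(-178) = -¼ + 18512 = 74047/4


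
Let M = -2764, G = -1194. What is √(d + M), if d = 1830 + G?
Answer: 4*I*√133 ≈ 46.13*I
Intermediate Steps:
d = 636 (d = 1830 - 1194 = 636)
√(d + M) = √(636 - 2764) = √(-2128) = 4*I*√133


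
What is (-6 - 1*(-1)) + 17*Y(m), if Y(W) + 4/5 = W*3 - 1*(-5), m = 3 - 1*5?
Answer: -178/5 ≈ -35.600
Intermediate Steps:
m = -2 (m = 3 - 5 = -2)
Y(W) = 21/5 + 3*W (Y(W) = -⅘ + (W*3 - 1*(-5)) = -⅘ + (3*W + 5) = -⅘ + (5 + 3*W) = 21/5 + 3*W)
(-6 - 1*(-1)) + 17*Y(m) = (-6 - 1*(-1)) + 17*(21/5 + 3*(-2)) = (-6 + 1) + 17*(21/5 - 6) = -5 + 17*(-9/5) = -5 - 153/5 = -178/5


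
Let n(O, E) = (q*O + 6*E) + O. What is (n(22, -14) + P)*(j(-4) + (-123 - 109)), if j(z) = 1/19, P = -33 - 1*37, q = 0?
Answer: 581724/19 ≈ 30617.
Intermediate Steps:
n(O, E) = O + 6*E (n(O, E) = (0*O + 6*E) + O = (0 + 6*E) + O = 6*E + O = O + 6*E)
P = -70 (P = -33 - 37 = -70)
j(z) = 1/19
(n(22, -14) + P)*(j(-4) + (-123 - 109)) = ((22 + 6*(-14)) - 70)*(1/19 + (-123 - 109)) = ((22 - 84) - 70)*(1/19 - 232) = (-62 - 70)*(-4407/19) = -132*(-4407/19) = 581724/19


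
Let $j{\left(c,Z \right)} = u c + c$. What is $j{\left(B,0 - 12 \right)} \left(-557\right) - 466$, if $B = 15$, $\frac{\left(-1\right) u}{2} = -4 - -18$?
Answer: $225119$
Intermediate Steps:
$u = -28$ ($u = - 2 \left(-4 - -18\right) = - 2 \left(-4 + 18\right) = \left(-2\right) 14 = -28$)
$j{\left(c,Z \right)} = - 27 c$ ($j{\left(c,Z \right)} = - 28 c + c = - 27 c$)
$j{\left(B,0 - 12 \right)} \left(-557\right) - 466 = \left(-27\right) 15 \left(-557\right) - 466 = \left(-405\right) \left(-557\right) - 466 = 225585 - 466 = 225119$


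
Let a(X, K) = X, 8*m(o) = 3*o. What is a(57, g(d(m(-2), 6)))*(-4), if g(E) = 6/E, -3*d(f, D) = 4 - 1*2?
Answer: -228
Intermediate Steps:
m(o) = 3*o/8 (m(o) = (3*o)/8 = 3*o/8)
d(f, D) = -2/3 (d(f, D) = -(4 - 1*2)/3 = -(4 - 2)/3 = -1/3*2 = -2/3)
a(57, g(d(m(-2), 6)))*(-4) = 57*(-4) = -228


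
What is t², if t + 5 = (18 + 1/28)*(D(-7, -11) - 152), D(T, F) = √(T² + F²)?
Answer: 2978482125/392 - 9708625*√170/98 ≈ 6.3065e+6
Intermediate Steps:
D(T, F) = √(F² + T²)
t = -19225/7 + 505*√170/28 (t = -5 + (18 + 1/28)*(√((-11)² + (-7)²) - 152) = -5 + (18 + 1/28)*(√(121 + 49) - 152) = -5 + 505*(√170 - 152)/28 = -5 + 505*(-152 + √170)/28 = -5 + (-19190/7 + 505*√170/28) = -19225/7 + 505*√170/28 ≈ -2511.3)
t² = (-19225/7 + 505*√170/28)²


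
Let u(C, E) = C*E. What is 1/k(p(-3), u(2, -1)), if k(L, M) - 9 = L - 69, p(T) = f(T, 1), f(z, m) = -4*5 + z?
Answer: -1/83 ≈ -0.012048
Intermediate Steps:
f(z, m) = -20 + z
p(T) = -20 + T
k(L, M) = -60 + L (k(L, M) = 9 + (L - 69) = 9 + (-69 + L) = -60 + L)
1/k(p(-3), u(2, -1)) = 1/(-60 + (-20 - 3)) = 1/(-60 - 23) = 1/(-83) = -1/83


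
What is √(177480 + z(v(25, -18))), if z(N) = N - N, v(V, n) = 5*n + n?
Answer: 6*√4930 ≈ 421.28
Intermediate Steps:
v(V, n) = 6*n
z(N) = 0
√(177480 + z(v(25, -18))) = √(177480 + 0) = √177480 = 6*√4930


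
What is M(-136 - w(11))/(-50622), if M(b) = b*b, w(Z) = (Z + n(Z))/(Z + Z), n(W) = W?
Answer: -18769/50622 ≈ -0.37077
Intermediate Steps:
w(Z) = 1 (w(Z) = (Z + Z)/(Z + Z) = (2*Z)/((2*Z)) = (2*Z)*(1/(2*Z)) = 1)
M(b) = b**2
M(-136 - w(11))/(-50622) = (-136 - 1*1)**2/(-50622) = (-136 - 1)**2*(-1/50622) = (-137)**2*(-1/50622) = 18769*(-1/50622) = -18769/50622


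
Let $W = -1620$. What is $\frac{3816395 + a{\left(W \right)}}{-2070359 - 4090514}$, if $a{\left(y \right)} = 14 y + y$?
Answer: $- \frac{3792095}{6160873} \approx -0.61551$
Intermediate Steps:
$a{\left(y \right)} = 15 y$
$\frac{3816395 + a{\left(W \right)}}{-2070359 - 4090514} = \frac{3816395 + 15 \left(-1620\right)}{-2070359 - 4090514} = \frac{3816395 - 24300}{-6160873} = 3792095 \left(- \frac{1}{6160873}\right) = - \frac{3792095}{6160873}$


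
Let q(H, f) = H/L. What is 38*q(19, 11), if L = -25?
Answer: -722/25 ≈ -28.880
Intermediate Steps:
q(H, f) = -H/25 (q(H, f) = H/(-25) = H*(-1/25) = -H/25)
38*q(19, 11) = 38*(-1/25*19) = 38*(-19/25) = -722/25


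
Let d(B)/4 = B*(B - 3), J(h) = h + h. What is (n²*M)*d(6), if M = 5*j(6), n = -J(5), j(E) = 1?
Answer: 36000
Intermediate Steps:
J(h) = 2*h
d(B) = 4*B*(-3 + B) (d(B) = 4*(B*(B - 3)) = 4*(B*(-3 + B)) = 4*B*(-3 + B))
n = -10 (n = -2*5 = -1*10 = -10)
M = 5 (M = 5*1 = 5)
(n²*M)*d(6) = ((-10)²*5)*(4*6*(-3 + 6)) = (100*5)*(4*6*3) = 500*72 = 36000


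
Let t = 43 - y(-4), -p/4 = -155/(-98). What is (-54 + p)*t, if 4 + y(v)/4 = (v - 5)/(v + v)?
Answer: -161102/49 ≈ -3287.8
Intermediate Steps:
p = -310/49 (p = -(-620)/(-98) = -(-620)*(-1)/98 = -4*155/98 = -310/49 ≈ -6.3265)
y(v) = -16 + 2*(-5 + v)/v (y(v) = -16 + 4*((v - 5)/(v + v)) = -16 + 4*((-5 + v)/((2*v))) = -16 + 4*((-5 + v)*(1/(2*v))) = -16 + 4*((-5 + v)/(2*v)) = -16 + 2*(-5 + v)/v)
t = 109/2 (t = 43 - (-14 - 10/(-4)) = 43 - (-14 - 10*(-¼)) = 43 - (-14 + 5/2) = 43 - 1*(-23/2) = 43 + 23/2 = 109/2 ≈ 54.500)
(-54 + p)*t = (-54 - 310/49)*(109/2) = -2956/49*109/2 = -161102/49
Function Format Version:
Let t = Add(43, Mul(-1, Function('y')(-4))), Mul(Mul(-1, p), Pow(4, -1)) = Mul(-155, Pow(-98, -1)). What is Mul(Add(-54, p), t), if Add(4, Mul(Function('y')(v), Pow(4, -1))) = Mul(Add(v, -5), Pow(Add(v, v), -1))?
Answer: Rational(-161102, 49) ≈ -3287.8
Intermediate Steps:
p = Rational(-310, 49) (p = Mul(-4, Mul(-155, Pow(-98, -1))) = Mul(-4, Mul(-155, Rational(-1, 98))) = Mul(-4, Rational(155, 98)) = Rational(-310, 49) ≈ -6.3265)
Function('y')(v) = Add(-16, Mul(2, Pow(v, -1), Add(-5, v))) (Function('y')(v) = Add(-16, Mul(4, Mul(Add(v, -5), Pow(Add(v, v), -1)))) = Add(-16, Mul(4, Mul(Add(-5, v), Pow(Mul(2, v), -1)))) = Add(-16, Mul(4, Mul(Add(-5, v), Mul(Rational(1, 2), Pow(v, -1))))) = Add(-16, Mul(4, Mul(Rational(1, 2), Pow(v, -1), Add(-5, v)))) = Add(-16, Mul(2, Pow(v, -1), Add(-5, v))))
t = Rational(109, 2) (t = Add(43, Mul(-1, Add(-14, Mul(-10, Pow(-4, -1))))) = Add(43, Mul(-1, Add(-14, Mul(-10, Rational(-1, 4))))) = Add(43, Mul(-1, Add(-14, Rational(5, 2)))) = Add(43, Mul(-1, Rational(-23, 2))) = Add(43, Rational(23, 2)) = Rational(109, 2) ≈ 54.500)
Mul(Add(-54, p), t) = Mul(Add(-54, Rational(-310, 49)), Rational(109, 2)) = Mul(Rational(-2956, 49), Rational(109, 2)) = Rational(-161102, 49)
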